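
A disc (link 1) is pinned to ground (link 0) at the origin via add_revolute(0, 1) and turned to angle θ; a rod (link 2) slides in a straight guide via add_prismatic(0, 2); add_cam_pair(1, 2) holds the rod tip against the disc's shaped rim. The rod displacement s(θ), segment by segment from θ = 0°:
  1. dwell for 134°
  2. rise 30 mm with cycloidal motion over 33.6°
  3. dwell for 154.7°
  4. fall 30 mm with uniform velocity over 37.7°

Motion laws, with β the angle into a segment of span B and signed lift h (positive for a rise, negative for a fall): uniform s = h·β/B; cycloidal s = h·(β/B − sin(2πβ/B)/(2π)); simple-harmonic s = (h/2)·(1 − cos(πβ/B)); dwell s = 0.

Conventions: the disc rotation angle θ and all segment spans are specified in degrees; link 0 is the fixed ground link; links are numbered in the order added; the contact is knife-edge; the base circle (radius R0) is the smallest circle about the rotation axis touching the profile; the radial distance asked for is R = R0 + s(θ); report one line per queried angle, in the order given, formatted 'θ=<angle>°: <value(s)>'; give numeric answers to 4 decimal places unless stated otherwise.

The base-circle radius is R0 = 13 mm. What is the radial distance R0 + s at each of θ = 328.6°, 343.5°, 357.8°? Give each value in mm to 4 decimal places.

segment 1 (0° to 134°, dwell): s unchanged at 0.0000
segment 2 (134° to 167.6°, cycloidal, h = 30) is passed completely: s = 0.0000 + (30) = 30.0000
segment 3 (167.6° to 322.3°, dwell): s unchanged at 30.0000
θ = 328.6° falls in segment 4 (322.3° to 360°, uniform, h = -30): β = 328.6 − 322.3 = 6.3°, B = 37.7°; Δs = -30·6.3/37.7 = -5.0133; s = 30.0000 − 5.0133 = 24.9867
θ = 343.5° falls in segment 4 (322.3° to 360°, uniform, h = -30): β = 343.5 − 322.3 = 21.2°, B = 37.7°; Δs = -30·21.2/37.7 = -16.8700; s = 30.0000 − 16.8700 = 13.1300
θ = 357.8° falls in segment 4 (322.3° to 360°, uniform, h = -30): β = 357.8 − 322.3 = 35.5°, B = 37.7°; Δs = -30·35.5/37.7 = -28.2493; s = 30.0000 − 28.2493 = 1.7507
θ=328.6°: R = R0 + s = 13 + 24.9867 = 37.9867
θ=343.5°: R = R0 + s = 13 + 13.1300 = 26.1300
θ=357.8°: R = R0 + s = 13 + 1.7507 = 14.7507

θ=328.6°: 37.9867
θ=343.5°: 26.1300
θ=357.8°: 14.7507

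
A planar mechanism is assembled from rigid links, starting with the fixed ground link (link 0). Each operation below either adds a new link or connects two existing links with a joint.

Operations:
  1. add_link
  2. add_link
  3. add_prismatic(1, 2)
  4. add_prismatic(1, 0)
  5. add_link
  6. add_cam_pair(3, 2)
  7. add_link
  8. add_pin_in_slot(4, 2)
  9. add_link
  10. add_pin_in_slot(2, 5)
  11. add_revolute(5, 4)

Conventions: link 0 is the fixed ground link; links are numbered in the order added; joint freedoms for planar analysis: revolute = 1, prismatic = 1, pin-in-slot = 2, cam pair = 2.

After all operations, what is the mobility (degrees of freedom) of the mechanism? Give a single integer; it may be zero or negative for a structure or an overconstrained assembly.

L=1 J1=0 J2=0
add link → L=2 J1=0 J2=0
add link → L=3 J1=0 J2=0
P@1,2 dof=1 J1 → L=3 J1=1 J2=0
P@1,0 dof=1 J1 → L=3 J1=2 J2=0
add link → L=4 J1=2 J2=0
C@3,2 dof=2 J2 → L=4 J1=2 J2=1
add link → L=5 J1=2 J2=1
PS@4,2 dof=2 J2 → L=5 J1=2 J2=2
add link → L=6 J1=2 J2=2
PS@2,5 dof=2 J2 → L=6 J1=2 J2=3
R@5,4 dof=1 J1 → L=6 J1=3 J2=3
M=3(L−1)−2J1−J2=3·5−2·3−3=6

M = 6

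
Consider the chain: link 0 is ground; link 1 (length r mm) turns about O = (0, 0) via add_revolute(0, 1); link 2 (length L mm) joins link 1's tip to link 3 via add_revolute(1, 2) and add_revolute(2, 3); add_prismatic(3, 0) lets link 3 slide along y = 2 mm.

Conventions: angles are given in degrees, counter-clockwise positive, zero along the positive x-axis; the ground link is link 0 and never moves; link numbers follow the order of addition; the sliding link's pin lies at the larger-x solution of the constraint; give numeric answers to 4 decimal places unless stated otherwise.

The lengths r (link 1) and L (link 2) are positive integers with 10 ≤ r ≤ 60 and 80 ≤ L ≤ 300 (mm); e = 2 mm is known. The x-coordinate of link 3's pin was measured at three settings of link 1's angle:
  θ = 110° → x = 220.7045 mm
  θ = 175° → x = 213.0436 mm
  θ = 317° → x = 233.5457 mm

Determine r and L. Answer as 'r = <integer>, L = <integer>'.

constraint per measurement: (x − r cos θ)² + (r sin θ − e)² = L²
subtracting the θ₁ and θ₂ equations cancels the r² and L² terms:
r = (x₁² − x₂²) / (2[(x₁cos θ₁ + e sin θ₁) − (x₂cos θ₂ + e sin θ₂)]) = 12.0001 → r = 12
L² = (x₁ − r cos θ₁)² + (r sin θ₁ − e)² = 50625.0203 → L = 225.0000 → L = 225
check at θ₃=317°: x = 233.5457 (printed 233.5457) ✓

r = 12, L = 225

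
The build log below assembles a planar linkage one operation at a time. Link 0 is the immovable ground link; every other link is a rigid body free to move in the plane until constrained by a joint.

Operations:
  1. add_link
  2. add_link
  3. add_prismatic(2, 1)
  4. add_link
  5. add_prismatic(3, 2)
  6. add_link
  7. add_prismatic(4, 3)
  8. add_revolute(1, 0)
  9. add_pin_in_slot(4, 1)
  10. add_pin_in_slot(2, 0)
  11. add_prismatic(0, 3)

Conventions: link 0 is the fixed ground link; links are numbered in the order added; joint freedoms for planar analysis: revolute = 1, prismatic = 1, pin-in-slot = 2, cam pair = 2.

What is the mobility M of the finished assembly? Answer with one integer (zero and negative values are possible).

(L,J1,J2)=(1,0,0); link0 fixed
link1: (2,0,0)
link2: (3,0,0)
P 2-1 [J1]: (3,1,0)
link3: (4,1,0)
P 3-2 [J1]: (4,2,0)
link4: (5,2,0)
P 4-3 [J1]: (5,3,0)
R 1-0 [J1]: (5,4,0)
PS 4-1 [J2]: (5,4,1)
PS 2-0 [J2]: (5,4,2)
P 0-3 [J1]: (5,5,2)
Grübler: 3·4 − 2·5 − 2 = 0

M = 0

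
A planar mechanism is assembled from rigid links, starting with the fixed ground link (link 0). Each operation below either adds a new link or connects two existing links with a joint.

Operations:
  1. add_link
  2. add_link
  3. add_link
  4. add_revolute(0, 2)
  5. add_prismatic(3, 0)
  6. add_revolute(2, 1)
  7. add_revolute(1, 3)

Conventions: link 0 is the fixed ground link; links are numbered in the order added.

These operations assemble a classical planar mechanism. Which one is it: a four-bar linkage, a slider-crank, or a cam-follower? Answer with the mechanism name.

links: 4 (incl. ground); joints: 3 revolute, 1 prismatic, 0 higher (cam) pair, forming one closed loop
4 links, 3 revolutes + 1 prismatic in one loop → slider-crank

slider-crank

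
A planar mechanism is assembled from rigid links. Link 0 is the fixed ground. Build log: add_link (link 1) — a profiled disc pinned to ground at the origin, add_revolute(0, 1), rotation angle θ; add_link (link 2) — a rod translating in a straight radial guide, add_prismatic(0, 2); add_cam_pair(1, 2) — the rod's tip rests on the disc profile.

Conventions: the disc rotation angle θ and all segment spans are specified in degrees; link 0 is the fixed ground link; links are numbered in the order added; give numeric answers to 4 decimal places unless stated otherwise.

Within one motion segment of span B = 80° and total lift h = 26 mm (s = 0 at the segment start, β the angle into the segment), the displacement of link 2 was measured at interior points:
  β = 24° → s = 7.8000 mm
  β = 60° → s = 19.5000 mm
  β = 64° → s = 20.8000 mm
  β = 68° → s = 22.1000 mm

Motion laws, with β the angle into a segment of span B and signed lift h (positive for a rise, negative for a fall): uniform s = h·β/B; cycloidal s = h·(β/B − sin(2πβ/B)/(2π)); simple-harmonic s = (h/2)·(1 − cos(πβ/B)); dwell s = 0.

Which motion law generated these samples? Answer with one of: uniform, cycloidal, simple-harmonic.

candidates at β/B = r: uniform s = h·r (linear in β); cycloidal s = h·(r − sin(2πr)/(2π)); simple-harmonic s = (h/2)(1 − cos(πr))
β=24°: printed 7.8000 | uniform 7.8000, cycloidal 3.8645, simple-harmonic 5.3588
β=60°: printed 19.5000 | uniform 19.5000, cycloidal 23.6380, simple-harmonic 22.1924
β=64°: printed 20.8000 | uniform 20.8000, cycloidal 24.7355, simple-harmonic 23.5172
β=68°: printed 22.1000 | uniform 22.1000, cycloidal 25.4477, simple-harmonic 24.5831
only one law matches every sample → uniform

uniform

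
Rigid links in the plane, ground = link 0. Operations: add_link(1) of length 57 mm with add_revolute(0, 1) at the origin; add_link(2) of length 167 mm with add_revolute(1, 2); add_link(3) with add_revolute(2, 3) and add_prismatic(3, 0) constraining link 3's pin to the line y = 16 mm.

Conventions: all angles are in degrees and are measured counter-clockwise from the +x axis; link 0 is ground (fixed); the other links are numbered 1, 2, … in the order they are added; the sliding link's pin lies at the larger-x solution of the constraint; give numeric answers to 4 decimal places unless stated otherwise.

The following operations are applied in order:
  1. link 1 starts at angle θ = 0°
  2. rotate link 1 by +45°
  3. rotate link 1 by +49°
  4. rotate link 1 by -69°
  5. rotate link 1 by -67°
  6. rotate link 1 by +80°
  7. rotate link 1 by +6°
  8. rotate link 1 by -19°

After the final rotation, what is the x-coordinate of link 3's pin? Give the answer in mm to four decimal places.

geometry: r = 57 mm, L = 167 mm, e = 16 mm; θ starts at 0°
rotate link 1 by +45°: θ ← 0° +45° = 45°
rotate link 1 by +49°: θ ← 45° +49° = 94°
rotate link 1 by -69°: θ ← 94° -69° = 25°
rotate link 1 by -67°: θ ← 25° -67° = -42°
rotate link 1 by +80°: θ ← -42° +80° = 38°
rotate link 1 by +6°: θ ← 38° +6° = 44°
rotate link 1 by -19°: θ ← 44° -19° = 25°
crank pin P = (r cos θ, r sin θ) = (51.659544, 24.089241)
h = r sin θ − e = 24.089241 − 16 = 8.089241
x = r cos θ + √(L² − h²) = 51.659544 + 166.803969 = 218.463513

218.4635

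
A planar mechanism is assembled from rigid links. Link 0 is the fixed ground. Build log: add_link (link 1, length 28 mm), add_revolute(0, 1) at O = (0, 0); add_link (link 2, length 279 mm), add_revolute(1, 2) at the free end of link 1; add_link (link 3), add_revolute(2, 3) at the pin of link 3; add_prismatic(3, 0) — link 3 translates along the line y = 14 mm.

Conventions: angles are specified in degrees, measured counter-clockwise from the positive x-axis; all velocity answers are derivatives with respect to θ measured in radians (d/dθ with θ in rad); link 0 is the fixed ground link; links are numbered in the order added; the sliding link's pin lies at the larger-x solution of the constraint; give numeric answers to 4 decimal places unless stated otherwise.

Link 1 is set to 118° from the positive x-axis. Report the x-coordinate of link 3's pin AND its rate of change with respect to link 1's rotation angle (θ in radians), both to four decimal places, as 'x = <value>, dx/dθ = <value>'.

geometry: r = 28 mm, L = 279 mm, e = 14 mm
crank pin P = (r cos θ, r sin θ) = (-13.145204, 24.722533)
h = r sin θ − e = 24.722533 − 14 = 10.722533
x = r cos θ + √(L² − h²) = -13.145204 + 278.793880 = 265.648676
dx/dθ = −r sin θ − h·r cos θ/√(L² − h²) (θ in radians; h = 10.722533) = -24.216962

x = 265.6487, dx/dθ = -24.2170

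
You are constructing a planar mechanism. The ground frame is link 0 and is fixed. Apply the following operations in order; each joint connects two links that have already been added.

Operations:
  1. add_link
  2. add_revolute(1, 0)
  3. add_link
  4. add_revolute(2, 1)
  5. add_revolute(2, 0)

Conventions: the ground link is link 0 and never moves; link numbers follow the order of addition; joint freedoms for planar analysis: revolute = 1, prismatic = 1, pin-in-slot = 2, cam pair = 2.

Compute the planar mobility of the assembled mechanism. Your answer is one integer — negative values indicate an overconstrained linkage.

(L,J1,J2)=(1,0,0); link0 fixed
link1: (2,0,0)
R 1-0 [J1]: (2,1,0)
link2: (3,1,0)
R 2-1 [J1]: (3,2,0)
R 2-0 [J1]: (3,3,0)
Grübler: 3·2 − 2·3 − 0 = 0

M = 0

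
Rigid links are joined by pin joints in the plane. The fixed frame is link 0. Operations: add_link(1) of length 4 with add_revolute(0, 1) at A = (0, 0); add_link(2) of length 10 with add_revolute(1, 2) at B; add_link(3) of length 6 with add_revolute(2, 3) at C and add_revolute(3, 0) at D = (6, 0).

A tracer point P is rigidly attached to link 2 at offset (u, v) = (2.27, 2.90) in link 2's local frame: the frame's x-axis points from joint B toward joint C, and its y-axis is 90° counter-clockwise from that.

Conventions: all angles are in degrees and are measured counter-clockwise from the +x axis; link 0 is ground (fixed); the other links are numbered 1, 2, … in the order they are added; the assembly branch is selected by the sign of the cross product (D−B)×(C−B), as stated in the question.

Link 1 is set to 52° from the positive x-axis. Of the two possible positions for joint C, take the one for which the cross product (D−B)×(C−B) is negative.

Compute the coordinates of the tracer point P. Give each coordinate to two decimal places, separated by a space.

A=(0,0), D=(6.00,0)
B = A + 4.00·(cos52°, sin52°) = (2.4626, 3.1520)
|BD| = 4.7380
circle(B,10.00) ∩ circle(D,6.00): a=9.1229, h=4.0954
  candidates: C₊=(11.9984,0.1404) cross=19.404; C₋=(6.5493,-5.9748) cross=-19.404
  branch - wants cross < 0 → take C=(6.5493,-5.9748) (cross=-19.404)
ex = (C−B)/|BC| = (0.4087,-0.9127); ey = (0.9127,0.4087)
P = B + 2.27·ex + 2.90·ey = (6.0371,2.2654)

6.04 2.27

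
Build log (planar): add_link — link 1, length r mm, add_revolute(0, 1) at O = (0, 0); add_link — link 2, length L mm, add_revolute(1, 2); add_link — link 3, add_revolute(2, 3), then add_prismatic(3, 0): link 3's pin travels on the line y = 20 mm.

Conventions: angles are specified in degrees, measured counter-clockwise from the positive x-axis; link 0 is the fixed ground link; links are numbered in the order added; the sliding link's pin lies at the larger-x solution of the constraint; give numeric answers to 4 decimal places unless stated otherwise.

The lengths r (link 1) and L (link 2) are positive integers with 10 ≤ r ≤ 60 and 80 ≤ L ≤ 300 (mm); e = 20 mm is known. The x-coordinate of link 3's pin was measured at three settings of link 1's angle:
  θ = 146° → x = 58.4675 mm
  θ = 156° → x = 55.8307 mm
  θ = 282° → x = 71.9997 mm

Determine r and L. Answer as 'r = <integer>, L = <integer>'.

constraint per measurement: (x − r cos θ)² + (r sin θ − e)² = L²
subtracting the θ₁ and θ₂ equations cancels the r² and L² terms:
r = (x₁² − x₂²) / (2[(x₁cos θ₁ + e sin θ₁) − (x₂cos θ₂ + e sin θ₂)]) = 26.9994 → r = 27
L² = (x₁ − r cos θ₁)² + (r sin θ₁ − e)² = 6560.9950 → L = 81.0000 → L = 81
check at θ₃=282°: x = 71.9997 (printed 71.9997) ✓

r = 27, L = 81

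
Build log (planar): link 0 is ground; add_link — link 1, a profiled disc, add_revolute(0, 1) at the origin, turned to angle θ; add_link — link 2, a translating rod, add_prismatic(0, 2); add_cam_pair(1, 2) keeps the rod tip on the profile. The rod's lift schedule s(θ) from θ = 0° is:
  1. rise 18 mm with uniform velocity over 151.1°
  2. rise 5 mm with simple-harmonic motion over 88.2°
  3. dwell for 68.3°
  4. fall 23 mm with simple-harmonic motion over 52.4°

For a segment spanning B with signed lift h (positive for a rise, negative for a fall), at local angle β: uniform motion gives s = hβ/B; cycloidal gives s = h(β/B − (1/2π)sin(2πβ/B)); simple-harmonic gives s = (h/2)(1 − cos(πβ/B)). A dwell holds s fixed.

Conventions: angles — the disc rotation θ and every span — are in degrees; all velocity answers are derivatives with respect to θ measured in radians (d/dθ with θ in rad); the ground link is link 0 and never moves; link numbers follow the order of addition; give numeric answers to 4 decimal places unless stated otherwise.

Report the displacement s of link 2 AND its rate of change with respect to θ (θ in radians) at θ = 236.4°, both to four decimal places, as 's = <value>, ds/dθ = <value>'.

seg 1 [0°–151.1°] uniform, h=18: full span → s += 18 → s = 18.0000
seg 2 [151.1°–239.3°] simple-harmonic, h=5: θ=236.4° here. β=85.3, B=88.2. 5/2·(1 − cos(π·0.9671)) = 4.9867 → s = 22.9867
velocity in seg [151.1°–239.3°] (simple-harmonic), θ in radians: β = 85.3° = 1.4888 rad, B = 88.2° = 1.5394 rad; ds/dθ = (πh/(2B)) sin(πβ/B) = (π·5/(2·1.5394)) sin(π·0.9671) = 0.526079 mm/rad

s = 22.9867, ds/dθ = 0.5261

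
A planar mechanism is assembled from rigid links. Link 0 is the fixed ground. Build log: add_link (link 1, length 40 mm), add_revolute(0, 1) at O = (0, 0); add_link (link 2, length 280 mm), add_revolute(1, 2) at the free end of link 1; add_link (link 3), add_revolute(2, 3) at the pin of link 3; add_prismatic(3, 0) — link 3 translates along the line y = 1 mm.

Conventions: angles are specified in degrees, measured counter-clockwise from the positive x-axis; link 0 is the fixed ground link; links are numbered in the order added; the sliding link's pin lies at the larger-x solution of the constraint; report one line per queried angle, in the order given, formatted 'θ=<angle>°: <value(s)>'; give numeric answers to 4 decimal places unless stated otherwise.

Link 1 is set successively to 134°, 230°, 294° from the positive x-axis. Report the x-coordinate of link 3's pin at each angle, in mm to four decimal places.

geometry: r = 40 mm, L = 280 mm, e = 1 mm
θ=134°: crank pin P = (r cos θ, r sin θ) = (-27.786335, 28.773592)
θ=134°: h = r sin θ − e = 28.773592 − 1 = 27.773592
θ=134°: x = r cos θ + √(L² − h²) = -27.786335 + 278.619144 = 250.832810
θ=230°: crank pin P = (r cos θ, r sin θ) = (-25.711504, -30.641778)
θ=230°: h = r sin θ − e = -30.641778 − 1 = -31.641778
θ=230°: x = r cos θ + √(L² − h²) = -25.711504 + 278.206394 = 252.494890
θ=294°: crank pin P = (r cos θ, r sin θ) = (16.269466, -36.541818)
θ=294°: h = r sin θ − e = -36.541818 − 1 = -37.541818
θ=294°: x = r cos θ + √(L² − h²) = 16.269466 + 277.471822 = 293.741287

θ=134°: 250.8328
θ=230°: 252.4949
θ=294°: 293.7413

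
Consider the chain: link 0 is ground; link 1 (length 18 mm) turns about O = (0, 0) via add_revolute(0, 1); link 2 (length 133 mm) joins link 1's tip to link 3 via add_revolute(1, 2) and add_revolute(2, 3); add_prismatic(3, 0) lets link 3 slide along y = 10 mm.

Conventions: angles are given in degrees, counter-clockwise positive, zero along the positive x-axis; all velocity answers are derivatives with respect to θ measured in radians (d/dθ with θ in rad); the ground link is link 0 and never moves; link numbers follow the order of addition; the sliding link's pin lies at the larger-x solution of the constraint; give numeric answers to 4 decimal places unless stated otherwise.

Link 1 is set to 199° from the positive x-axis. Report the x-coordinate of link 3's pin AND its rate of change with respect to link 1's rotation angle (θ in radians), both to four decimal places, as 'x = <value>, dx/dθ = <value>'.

geometry: r = 18 mm, L = 133 mm, e = 10 mm
crank pin P = (r cos θ, r sin θ) = (-17.019334, -5.860227)
h = r sin θ − e = -5.860227 − 10 = -15.860227
x = r cos θ + √(L² − h²) = -17.019334 + 132.050949 = 115.031615
dx/dθ = −r sin θ − h·r cos θ/√(L² − h²) (θ in radians; h = -15.860227) = 3.816088

x = 115.0316, dx/dθ = 3.8161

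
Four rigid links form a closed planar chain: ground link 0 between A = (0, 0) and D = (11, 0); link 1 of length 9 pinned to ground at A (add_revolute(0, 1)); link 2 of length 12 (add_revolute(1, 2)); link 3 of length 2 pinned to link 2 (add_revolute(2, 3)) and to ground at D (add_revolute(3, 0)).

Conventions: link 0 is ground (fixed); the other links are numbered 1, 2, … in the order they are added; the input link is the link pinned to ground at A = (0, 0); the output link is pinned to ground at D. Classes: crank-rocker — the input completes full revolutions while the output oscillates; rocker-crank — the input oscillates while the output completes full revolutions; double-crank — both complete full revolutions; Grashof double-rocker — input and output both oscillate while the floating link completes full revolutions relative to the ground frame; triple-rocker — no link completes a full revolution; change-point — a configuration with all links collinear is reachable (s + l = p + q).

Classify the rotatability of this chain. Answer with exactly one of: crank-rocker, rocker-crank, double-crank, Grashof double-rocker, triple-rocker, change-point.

lengths: ground=11, input=9, coupler=12, output=2
sorted: s=2 (shortest), l=12 (longest), p+q=20
s + l = 14 vs p + q = 20
s + l < p + q (Grashof) with shortest = output link → rocker-crank

rocker-crank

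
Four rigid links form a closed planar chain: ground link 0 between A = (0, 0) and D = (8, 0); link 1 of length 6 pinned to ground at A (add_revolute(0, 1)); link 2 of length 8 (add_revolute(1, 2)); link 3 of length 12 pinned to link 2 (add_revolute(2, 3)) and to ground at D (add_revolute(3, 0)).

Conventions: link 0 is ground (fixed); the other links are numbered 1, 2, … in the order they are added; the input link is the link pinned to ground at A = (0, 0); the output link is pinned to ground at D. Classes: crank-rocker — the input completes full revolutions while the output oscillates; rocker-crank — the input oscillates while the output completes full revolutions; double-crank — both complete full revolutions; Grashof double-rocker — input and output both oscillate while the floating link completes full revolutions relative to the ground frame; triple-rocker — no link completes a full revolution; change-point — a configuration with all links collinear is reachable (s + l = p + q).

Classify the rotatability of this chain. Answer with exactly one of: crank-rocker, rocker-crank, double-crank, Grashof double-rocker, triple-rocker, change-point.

lengths: ground=8, input=6, coupler=8, output=12
sorted: s=6 (shortest), l=12 (longest), p+q=16
s + l = 18 vs p + q = 16
s + l > p + q → non-Grashof → no link fully rotates → triple-rocker

triple-rocker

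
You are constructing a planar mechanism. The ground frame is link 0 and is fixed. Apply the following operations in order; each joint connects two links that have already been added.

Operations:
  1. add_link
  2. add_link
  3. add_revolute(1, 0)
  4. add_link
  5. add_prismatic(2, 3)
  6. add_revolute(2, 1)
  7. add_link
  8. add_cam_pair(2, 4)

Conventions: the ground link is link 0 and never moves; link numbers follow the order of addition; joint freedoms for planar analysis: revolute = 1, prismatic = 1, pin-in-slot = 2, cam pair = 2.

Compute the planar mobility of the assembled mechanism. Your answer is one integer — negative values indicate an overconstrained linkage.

link 0 = ground. State L|J1|J2 = 1|0|0
+link1  2|0|0
+link2  3|0|0
R(1,0) f=1→J1  3|1|0
+link3  4|1|0
P(2,3) f=1→J1  4|2|0
R(2,1) f=1→J1  4|3|0
+link4  5|3|0
C(2,4) f=2→J2  5|3|1
M = 3(5−1)−2·3−1 = 12−6−1 = 5

M = 5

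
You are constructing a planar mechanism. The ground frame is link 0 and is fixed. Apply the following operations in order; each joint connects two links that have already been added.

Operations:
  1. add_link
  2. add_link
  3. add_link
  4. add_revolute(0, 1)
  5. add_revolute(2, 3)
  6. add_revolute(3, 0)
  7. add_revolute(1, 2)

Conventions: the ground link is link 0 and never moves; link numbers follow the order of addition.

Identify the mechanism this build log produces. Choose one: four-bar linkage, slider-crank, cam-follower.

links: 4 (incl. ground); joints: 4 revolute, 0 prismatic, 0 higher (cam) pair, forming one closed loop
4 links in a single 4R loop → four-bar linkage

four-bar linkage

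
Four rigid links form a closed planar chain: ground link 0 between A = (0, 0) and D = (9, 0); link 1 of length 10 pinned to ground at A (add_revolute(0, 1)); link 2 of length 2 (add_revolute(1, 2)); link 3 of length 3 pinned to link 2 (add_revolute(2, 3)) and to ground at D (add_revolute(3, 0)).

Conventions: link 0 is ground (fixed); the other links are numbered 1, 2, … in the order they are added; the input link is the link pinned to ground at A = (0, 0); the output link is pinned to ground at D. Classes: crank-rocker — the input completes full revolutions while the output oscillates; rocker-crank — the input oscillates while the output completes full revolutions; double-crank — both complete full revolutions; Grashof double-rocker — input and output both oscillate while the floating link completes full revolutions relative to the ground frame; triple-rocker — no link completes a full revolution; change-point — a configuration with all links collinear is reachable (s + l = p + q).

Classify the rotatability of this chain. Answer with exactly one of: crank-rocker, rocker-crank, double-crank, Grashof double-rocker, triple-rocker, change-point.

lengths: ground=9, input=10, coupler=2, output=3
sorted: s=2 (shortest), l=10 (longest), p+q=12
s + l = 12 vs p + q = 12
s + l = p + q → change-point (collinear configuration reachable)

change-point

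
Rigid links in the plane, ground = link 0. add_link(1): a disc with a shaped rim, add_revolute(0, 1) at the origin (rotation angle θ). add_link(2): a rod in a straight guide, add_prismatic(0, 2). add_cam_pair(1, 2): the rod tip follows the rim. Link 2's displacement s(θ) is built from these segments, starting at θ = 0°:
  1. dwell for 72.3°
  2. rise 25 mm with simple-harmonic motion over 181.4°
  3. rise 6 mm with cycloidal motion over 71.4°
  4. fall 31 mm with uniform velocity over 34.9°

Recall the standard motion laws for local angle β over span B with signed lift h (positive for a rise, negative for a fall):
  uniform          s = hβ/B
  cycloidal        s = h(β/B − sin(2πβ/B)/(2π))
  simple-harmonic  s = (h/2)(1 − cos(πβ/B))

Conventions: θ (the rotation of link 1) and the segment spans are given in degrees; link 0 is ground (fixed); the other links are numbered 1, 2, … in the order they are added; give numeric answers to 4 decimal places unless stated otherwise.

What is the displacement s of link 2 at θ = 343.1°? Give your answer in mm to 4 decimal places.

segment 1 (0° to 72.3°, dwell): s unchanged at 0.0000
segment 2 (72.3° to 253.7°, simple-harmonic, h = 25) is passed completely: s = 0.0000 + (25) = 25.0000
segment 3 (253.7° to 325.1°, cycloidal, h = 6) is passed completely: s = 25.0000 + (6) = 31.0000
θ = 343.1° falls in segment 4 (325.1° to 360°, uniform, h = -31): β = 343.1 − 325.1 = 18°, B = 34.9°; Δs = -31·18/34.9 = -15.9885; s = 31.0000 − 15.9885 = 15.0115

15.0115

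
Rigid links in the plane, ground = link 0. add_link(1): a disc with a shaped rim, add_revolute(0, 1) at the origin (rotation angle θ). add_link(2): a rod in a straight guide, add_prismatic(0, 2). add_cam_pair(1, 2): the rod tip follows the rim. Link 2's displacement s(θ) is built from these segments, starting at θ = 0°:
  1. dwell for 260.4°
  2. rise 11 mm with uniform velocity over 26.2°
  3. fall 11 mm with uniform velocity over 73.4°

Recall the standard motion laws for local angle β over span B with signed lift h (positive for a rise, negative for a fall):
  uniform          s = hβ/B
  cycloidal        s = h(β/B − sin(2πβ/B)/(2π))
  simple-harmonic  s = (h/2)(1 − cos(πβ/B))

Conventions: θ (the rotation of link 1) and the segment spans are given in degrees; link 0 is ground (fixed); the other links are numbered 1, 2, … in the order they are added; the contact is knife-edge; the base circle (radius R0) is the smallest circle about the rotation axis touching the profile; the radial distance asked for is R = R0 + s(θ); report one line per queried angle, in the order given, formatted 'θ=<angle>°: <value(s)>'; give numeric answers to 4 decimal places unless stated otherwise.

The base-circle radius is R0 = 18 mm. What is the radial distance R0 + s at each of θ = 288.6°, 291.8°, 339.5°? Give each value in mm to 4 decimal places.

segment 1 (0° to 260.4°, dwell): s unchanged at 0.0000
segment 2 (260.4° to 286.6°, uniform, h = 11) is passed completely: s = 0.0000 + (11) = 11.0000
θ = 288.6° falls in segment 3 (286.6° to 360°, uniform, h = -11): β = 288.6 − 286.6 = 2°, B = 73.4°; Δs = -11·2/73.4 = -0.2997; s = 11.0000 − 0.2997 = 10.7003
θ = 291.8° falls in segment 3 (286.6° to 360°, uniform, h = -11): β = 291.8 − 286.6 = 5.2°, B = 73.4°; Δs = -11·5.2/73.4 = -0.7793; s = 11.0000 − 0.7793 = 10.2207
θ = 339.5° falls in segment 3 (286.6° to 360°, uniform, h = -11): β = 339.5 − 286.6 = 52.9°, B = 73.4°; Δs = -11·52.9/73.4 = -7.9278; s = 11.0000 − 7.9278 = 3.0722
θ=288.6°: R = R0 + s = 18 + 10.7003 = 28.7003
θ=291.8°: R = R0 + s = 18 + 10.2207 = 28.2207
θ=339.5°: R = R0 + s = 18 + 3.0722 = 21.0722

θ=288.6°: 28.7003
θ=291.8°: 28.2207
θ=339.5°: 21.0722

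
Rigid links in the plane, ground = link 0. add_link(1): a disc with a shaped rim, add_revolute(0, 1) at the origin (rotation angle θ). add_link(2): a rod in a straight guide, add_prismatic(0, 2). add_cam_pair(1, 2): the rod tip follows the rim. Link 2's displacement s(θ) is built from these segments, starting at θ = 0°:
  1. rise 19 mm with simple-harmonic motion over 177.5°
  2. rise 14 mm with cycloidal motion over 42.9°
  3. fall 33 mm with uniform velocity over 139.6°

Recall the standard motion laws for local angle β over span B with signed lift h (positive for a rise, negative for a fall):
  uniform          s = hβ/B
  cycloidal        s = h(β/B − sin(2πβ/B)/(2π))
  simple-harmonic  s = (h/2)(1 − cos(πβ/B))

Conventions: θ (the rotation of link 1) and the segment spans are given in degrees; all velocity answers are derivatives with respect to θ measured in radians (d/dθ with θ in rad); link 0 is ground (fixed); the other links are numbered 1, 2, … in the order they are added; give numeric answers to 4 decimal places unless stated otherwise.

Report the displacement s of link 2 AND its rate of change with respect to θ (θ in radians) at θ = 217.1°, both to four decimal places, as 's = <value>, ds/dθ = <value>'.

segment 1 (0° to 177.5°, simple-harmonic, h = 19) is passed completely: s = 0.0000 + (19) = 19.0000
θ = 217.1° falls in segment 2 (177.5° to 220.4°, cycloidal, h = 14): β = 217.1 − 177.5 = 39.6°, B = 42.9°; Δs = 14·(0.9231 − sin(2π·0.9231)/(2π)) = 13.9586; s = 19.0000 + 13.9586 = 32.9586
velocity in seg [177.5°–220.4°] (cycloidal), θ in radians: β = 39.6° = 0.6912 rad, B = 42.9° = 0.7487 rad; ds/dθ = (h/B)(1 − cos(2πβ/B)) = (14/0.7487)(1 − cos(2π·0.9231)) = 2.141734 mm/rad

s = 32.9586, ds/dθ = 2.1417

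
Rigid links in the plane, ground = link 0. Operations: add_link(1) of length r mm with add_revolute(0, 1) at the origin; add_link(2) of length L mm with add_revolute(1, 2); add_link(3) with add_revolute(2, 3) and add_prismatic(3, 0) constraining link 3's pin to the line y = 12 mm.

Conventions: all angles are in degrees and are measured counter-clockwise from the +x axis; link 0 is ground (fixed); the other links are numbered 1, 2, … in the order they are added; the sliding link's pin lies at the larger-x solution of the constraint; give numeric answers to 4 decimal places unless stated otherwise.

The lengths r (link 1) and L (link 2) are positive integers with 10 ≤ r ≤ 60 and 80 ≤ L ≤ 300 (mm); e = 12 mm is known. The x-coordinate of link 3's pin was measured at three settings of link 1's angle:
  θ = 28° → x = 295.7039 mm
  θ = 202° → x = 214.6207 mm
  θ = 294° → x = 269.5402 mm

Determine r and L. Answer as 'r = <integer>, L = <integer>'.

constraint per measurement: (x − r cos θ)² + (r sin θ − e)² = L²
subtracting the θ₁ and θ₂ equations cancels the r² and L² terms:
r = (x₁² − x₂²) / (2[(x₁cos θ₁ + e sin θ₁) − (x₂cos θ₂ + e sin θ₂)]) = 44.0000 → r = 44
L² = (x₁ − r cos θ₁)² + (r sin θ₁ − e)² = 66049.0224 → L = 257.0000 → L = 257
check at θ₃=294°: x = 269.5402 (printed 269.5402) ✓

r = 44, L = 257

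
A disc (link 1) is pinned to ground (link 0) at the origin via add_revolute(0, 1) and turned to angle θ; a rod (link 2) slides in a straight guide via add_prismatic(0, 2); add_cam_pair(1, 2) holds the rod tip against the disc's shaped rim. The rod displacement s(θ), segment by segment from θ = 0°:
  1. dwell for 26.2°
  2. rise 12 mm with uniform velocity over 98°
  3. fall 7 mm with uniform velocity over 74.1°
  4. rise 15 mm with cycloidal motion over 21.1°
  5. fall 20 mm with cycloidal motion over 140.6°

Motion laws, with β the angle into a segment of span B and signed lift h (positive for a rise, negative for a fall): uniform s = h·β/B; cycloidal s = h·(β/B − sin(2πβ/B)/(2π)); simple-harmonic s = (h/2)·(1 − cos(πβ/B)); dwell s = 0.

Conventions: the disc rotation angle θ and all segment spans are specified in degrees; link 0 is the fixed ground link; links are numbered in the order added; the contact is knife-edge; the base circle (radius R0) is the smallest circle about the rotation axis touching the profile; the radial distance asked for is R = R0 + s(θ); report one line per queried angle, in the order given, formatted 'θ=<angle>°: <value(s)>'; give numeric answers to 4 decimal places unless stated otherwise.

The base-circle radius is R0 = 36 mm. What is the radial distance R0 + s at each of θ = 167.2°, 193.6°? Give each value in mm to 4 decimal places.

segment 1 (0° to 26.2°, dwell): s unchanged at 0.0000
segment 2 (26.2° to 124.2°, uniform, h = 12) is passed completely: s = 0.0000 + (12) = 12.0000
θ = 167.2° falls in segment 3 (124.2° to 198.3°, uniform, h = -7): β = 167.2 − 124.2 = 43°, B = 74.1°; Δs = -7·43/74.1 = -4.0621; s = 12.0000 − 4.0621 = 7.9379
θ = 193.6° falls in segment 3 (124.2° to 198.3°, uniform, h = -7): β = 193.6 − 124.2 = 69.4°, B = 74.1°; Δs = -7·69.4/74.1 = -6.5560; s = 12.0000 − 6.5560 = 5.4440
θ=167.2°: R = R0 + s = 36 + 7.9379 = 43.9379
θ=193.6°: R = R0 + s = 36 + 5.4440 = 41.4440

θ=167.2°: 43.9379
θ=193.6°: 41.4440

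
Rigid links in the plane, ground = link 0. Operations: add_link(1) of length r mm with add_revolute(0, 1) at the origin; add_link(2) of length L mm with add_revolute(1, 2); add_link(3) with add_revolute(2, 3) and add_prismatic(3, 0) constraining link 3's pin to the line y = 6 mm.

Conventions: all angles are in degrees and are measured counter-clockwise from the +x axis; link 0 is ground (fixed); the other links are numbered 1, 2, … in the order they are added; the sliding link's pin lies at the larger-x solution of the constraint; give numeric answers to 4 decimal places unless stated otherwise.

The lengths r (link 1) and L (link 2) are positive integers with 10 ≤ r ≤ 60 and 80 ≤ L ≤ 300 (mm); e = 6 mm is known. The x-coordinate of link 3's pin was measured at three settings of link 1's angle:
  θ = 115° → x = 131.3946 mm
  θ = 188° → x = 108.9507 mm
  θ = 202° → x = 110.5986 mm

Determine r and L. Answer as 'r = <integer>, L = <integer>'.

constraint per measurement: (x − r cos θ)² + (r sin θ − e)² = L²
subtracting the θ₁ and θ₂ equations cancels the r² and L² terms:
r = (x₁² − x₂²) / (2[(x₁cos θ₁ + e sin θ₁) − (x₂cos θ₂ + e sin θ₂)]) = 46.0000 → r = 46
L² = (x₁ − r cos θ₁)² + (r sin θ₁ − e)² = 24024.9967 → L = 155.0000 → L = 155
check at θ₃=202°: x = 110.5986 (printed 110.5986) ✓

r = 46, L = 155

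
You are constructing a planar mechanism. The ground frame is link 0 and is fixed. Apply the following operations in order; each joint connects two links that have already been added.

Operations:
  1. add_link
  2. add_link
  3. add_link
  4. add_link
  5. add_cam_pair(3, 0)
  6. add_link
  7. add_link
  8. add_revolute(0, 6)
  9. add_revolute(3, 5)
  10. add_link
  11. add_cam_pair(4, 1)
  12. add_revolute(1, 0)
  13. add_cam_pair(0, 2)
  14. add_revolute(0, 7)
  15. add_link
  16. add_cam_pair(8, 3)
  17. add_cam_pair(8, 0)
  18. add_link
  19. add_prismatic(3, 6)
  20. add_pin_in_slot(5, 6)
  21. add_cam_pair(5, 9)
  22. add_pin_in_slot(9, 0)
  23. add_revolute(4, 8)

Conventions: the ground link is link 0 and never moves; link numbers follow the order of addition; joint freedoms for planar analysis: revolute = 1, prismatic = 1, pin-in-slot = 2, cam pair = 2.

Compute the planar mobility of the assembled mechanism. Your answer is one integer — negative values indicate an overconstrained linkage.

link 0 = ground. State L|J1|J2 = 1|0|0
+link1  2|0|0
+link2  3|0|0
+link3  4|0|0
+link4  5|0|0
C(3,0) f=2→J2  5|0|1
+link5  6|0|1
+link6  7|0|1
R(0,6) f=1→J1  7|1|1
R(3,5) f=1→J1  7|2|1
+link7  8|2|1
C(4,1) f=2→J2  8|2|2
R(1,0) f=1→J1  8|3|2
C(0,2) f=2→J2  8|3|3
R(0,7) f=1→J1  8|4|3
+link8  9|4|3
C(8,3) f=2→J2  9|4|4
C(8,0) f=2→J2  9|4|5
+link9  10|4|5
P(3,6) f=1→J1  10|5|5
PS(5,6) f=2→J2  10|5|6
C(5,9) f=2→J2  10|5|7
PS(9,0) f=2→J2  10|5|8
R(4,8) f=1→J1  10|6|8
M = 3(10−1)−2·6−8 = 27−12−8 = 7

M = 7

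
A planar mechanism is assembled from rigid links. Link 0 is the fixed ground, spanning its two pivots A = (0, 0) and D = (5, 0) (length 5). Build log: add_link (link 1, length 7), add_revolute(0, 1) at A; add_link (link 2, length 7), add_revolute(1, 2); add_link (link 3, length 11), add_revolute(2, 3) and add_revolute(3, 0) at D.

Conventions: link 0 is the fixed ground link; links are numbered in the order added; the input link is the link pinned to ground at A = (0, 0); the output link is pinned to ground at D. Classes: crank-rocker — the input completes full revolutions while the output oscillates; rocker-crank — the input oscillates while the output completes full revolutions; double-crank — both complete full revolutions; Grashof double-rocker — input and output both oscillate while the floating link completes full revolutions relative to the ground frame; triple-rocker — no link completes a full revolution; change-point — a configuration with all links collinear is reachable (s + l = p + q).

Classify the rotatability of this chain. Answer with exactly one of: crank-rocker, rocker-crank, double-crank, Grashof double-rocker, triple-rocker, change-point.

lengths: ground=5, input=7, coupler=7, output=11
sorted: s=5 (shortest), l=11 (longest), p+q=14
s + l = 16 vs p + q = 14
s + l > p + q → non-Grashof → no link fully rotates → triple-rocker

triple-rocker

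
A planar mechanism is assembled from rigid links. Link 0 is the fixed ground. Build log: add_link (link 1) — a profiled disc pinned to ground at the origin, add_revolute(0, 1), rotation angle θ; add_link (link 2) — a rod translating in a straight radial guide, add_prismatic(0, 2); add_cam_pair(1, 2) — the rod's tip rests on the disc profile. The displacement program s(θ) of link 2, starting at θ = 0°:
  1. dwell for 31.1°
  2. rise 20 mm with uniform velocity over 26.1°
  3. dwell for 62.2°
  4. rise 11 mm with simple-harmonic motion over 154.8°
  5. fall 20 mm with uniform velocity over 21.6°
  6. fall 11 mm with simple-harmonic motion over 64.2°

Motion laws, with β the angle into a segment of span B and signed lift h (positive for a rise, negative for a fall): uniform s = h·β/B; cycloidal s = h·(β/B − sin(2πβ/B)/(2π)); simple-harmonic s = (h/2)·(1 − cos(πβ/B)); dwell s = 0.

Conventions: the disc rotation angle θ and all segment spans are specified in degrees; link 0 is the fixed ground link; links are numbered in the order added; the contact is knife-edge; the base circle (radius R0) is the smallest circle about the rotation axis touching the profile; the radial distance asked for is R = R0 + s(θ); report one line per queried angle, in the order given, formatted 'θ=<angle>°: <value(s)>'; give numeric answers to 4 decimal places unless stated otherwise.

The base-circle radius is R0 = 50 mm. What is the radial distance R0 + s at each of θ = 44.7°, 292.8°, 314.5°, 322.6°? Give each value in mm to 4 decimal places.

seg 1 [0°–31.1°] dwell: s stays 0.0000
seg 2 [31.1°–57.2°] uniform, h=20: θ=44.7° here. β=13.6, B=26.1. 20·13.6/26.1 = 10.4215 → s = 10.4215
seg 2 [31.1°–57.2°] uniform, h=20: full span → s += 20 → s = 20.0000
seg 3 [57.2°–119.4°] dwell: s stays 20.0000
seg 4 [119.4°–274.2°] simple-harmonic, h=11: full span → s += 11 → s = 31.0000
seg 5 [274.2°–295.8°] uniform, h=-20: θ=292.8° here. β=18.6, B=21.6. -20·18.6/21.6 = -17.2222 → s = 13.7778
seg 5 [274.2°–295.8°] uniform, h=-20: full span → s += -20 → s = 11.0000
seg 6 [295.8°–360°] simple-harmonic, h=-11: θ=314.5° here. β=18.7, B=64.2. -11/2·(1 − cos(π·0.2913)) = -2.1465 → s = 8.8535
seg 6 [295.8°–360°] simple-harmonic, h=-11: θ=322.6° here. β=26.8, B=64.2. -11/2·(1 − cos(π·0.4174)) = -4.0895 → s = 6.9105
θ=44.7°: R = R0 + s = 50 + 10.4215 = 60.4215
θ=292.8°: R = R0 + s = 50 + 13.7778 = 63.7778
θ=314.5°: R = R0 + s = 50 + 8.8535 = 58.8535
θ=322.6°: R = R0 + s = 50 + 6.9105 = 56.9105

θ=44.7°: 60.4215
θ=292.8°: 63.7778
θ=314.5°: 58.8535
θ=322.6°: 56.9105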